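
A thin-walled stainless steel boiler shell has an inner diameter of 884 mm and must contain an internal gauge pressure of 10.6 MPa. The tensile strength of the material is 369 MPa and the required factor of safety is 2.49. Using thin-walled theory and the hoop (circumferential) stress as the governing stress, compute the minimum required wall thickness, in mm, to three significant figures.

σ_allow = 369/2.49 = 148.2 MPa.
Hoop stress σ_h = pD/(2t), so t = pD/(2σ_allow) = 10.6×884/(2×148.2) = 31.62 mm.

t = 31.6 mm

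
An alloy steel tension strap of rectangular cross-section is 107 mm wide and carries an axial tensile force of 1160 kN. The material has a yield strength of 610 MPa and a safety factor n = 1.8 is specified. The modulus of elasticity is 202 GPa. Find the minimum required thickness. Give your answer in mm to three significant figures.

σ_allow = 610/1.8 = 338.9 MPa.
Required area A = F/σ_allow = 1160000/338.9 = 3423 mm².
t = A/w = 3423/107 = 31.99 mm.

t = 32.0 mm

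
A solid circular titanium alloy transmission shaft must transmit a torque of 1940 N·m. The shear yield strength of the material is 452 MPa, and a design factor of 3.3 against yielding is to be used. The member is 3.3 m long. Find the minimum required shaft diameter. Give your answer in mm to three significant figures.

d = 41.6 mm

Allowable shear stress τ_allow = 452/3.3 = 137.0 MPa.
For a solid shaft τ = 16T/(πd³), so d³ = 16T/(π τ_allow) = 16×1940000/(π×137.0) = 72140 mm³.
d = (72140)^(1/3) = 41.63 mm.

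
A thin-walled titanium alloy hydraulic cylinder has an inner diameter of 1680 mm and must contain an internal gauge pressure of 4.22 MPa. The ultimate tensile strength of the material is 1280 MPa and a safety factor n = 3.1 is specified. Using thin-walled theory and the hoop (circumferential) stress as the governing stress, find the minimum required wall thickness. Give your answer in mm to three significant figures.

t = 8.59 mm

σ_allow = 1280/3.1 = 412.9 MPa.
Hoop stress σ_h = pD/(2t), so t = pD/(2σ_allow) = 4.22×1680/(2×412.9) = 8.585 mm.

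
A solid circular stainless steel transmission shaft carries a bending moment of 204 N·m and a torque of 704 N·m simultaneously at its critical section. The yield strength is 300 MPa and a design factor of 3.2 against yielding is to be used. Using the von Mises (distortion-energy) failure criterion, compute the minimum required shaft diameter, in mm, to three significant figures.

σ_allow = σ_y/n = 300/3.2 = 93.75 MPa.
For a solid shaft σ_b = 32M/(πd³) and τ = 16T/(πd³), so the von Mises stress is σ' = (16/πd³)·√(4M²+3T²).
√(4M²+3T²) = √(4×(204000)² + 3×(704000)²) = 1.286×10^6 N·mm.
d³ = 16×1.286×10^6/(π×93.75) = 69850 mm³.
d = 41.18 mm.

d = 41.2 mm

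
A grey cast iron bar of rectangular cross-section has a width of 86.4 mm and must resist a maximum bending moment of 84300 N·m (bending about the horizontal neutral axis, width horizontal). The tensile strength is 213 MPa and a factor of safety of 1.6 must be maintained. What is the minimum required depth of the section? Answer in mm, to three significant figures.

σ_allow = 213/1.6 = 133.1 MPa.
For a rectangular section σ = 6M/(bh²), so h² = 6M/(b σ_allow) = 6×8.4300×10^7/(86.4×133.1) = 43970 mm².
h = 209.7 mm.

h = 210 mm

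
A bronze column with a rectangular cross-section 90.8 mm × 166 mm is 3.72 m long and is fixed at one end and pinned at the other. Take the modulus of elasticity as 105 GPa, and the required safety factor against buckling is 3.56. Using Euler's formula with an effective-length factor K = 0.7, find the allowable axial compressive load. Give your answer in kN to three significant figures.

Buckling occurs about the weak axis: I_min = h·b³/12 = 166×90.8³/12 = 1.036×10^7 mm⁴ (b = 90.8 mm is the smaller dimension).
Effective length L_e = KL = 0.7×3.72 m = 2604 mm.
Euler critical load P_cr = π²EI/L_e² = π²×105000×1.036×10^7/2604² = 1.583×10^6 N.
P_allow = P_cr/n = 1.583×10^6/3.56 = 444600 N.

P_allow = 445 kN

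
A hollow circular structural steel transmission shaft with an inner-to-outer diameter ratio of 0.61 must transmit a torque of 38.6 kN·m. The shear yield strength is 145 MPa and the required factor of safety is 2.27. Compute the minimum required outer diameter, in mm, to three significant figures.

τ_allow = 145/2.27 = 63.88 MPa.
For a hollow shaft τ = 16T/[πd_o³(1−k⁴)] with k = 0.61, so 1−k⁴ = 0.8615.
d_o³ = 16T/[π τ_allow (1−k⁴)] = 16×3.8600×10^7/(π×63.88×0.8615) = 3.572×10^6 mm³.
d_o = 152.9 mm.

d_o = 153 mm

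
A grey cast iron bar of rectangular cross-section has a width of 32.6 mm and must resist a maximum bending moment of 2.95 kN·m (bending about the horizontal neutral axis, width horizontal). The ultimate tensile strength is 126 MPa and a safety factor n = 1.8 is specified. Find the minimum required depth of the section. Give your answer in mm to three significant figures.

σ_allow = 126/1.8 = 70.00 MPa.
For a rectangular section σ = 6M/(bh²), so h² = 6M/(b σ_allow) = 6×2950000/(32.6×70.00) = 7756 mm².
h = 88.07 mm.

h = 88.1 mm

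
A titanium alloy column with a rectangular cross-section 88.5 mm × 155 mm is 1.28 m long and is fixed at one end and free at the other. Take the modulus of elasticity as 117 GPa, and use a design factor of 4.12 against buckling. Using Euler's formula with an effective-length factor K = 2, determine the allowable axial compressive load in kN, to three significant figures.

P_allow = 383 kN

Buckling occurs about the weak axis: I_min = h·b³/12 = 155×88.5³/12 = 8.953×10^6 mm⁴ (b = 88.5 mm is the smaller dimension).
Effective length L_e = KL = 2×1.28 m = 2560 mm.
Euler critical load P_cr = π²EI/L_e² = π²×117000×8.953×10^6/2560² = 1.578×10^6 N.
P_allow = P_cr/n = 1.578×10^6/4.12 = 382900 N.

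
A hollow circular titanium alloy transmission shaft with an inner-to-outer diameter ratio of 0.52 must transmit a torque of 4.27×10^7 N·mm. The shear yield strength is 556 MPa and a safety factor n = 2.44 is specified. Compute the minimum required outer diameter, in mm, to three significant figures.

τ_allow = 556/2.44 = 227.9 MPa.
For a hollow shaft τ = 16T/[πd_o³(1−k⁴)] with k = 0.52, so 1−k⁴ = 0.9269.
d_o³ = 16T/[π τ_allow (1−k⁴)] = 16×4.2700×10^7/(π×227.9×0.9269) = 1.030×10^6 mm³.
d_o = 101.0 mm.

d_o = 101 mm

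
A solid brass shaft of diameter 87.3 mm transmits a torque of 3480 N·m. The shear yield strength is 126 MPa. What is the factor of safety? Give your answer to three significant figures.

τ = 16T/(πd³) = 16×3480000/(π×87.3³) = 26.64 MPa.
n = τ_limit/τ = 126/26.64 = 4.730.

n = 4.73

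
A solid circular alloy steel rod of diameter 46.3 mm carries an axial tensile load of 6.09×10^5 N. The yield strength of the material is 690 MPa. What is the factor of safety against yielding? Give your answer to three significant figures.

n = 1.91

A = πd²/4 = 1684 mm².
σ = F/A = 609000/1684 = 361.7 MPa.
n = 690/361.7 = 1.908.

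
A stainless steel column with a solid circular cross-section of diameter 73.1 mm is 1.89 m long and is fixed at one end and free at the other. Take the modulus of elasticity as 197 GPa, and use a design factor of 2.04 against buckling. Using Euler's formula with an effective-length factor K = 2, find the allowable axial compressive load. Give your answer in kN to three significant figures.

P_allow = 93.5 kN

I = πd⁴/64 = π×73.1⁴/64 = 1.402×10^6 mm⁴.
Effective length L_e = KL = 2×1.89 m = 3780 mm.
Euler critical load P_cr = π²EI/L_e² = π²×197000×1.402×10^6/3780² = 190700 N.
P_allow = P_cr/n = 190700/2.04 = 93500 N.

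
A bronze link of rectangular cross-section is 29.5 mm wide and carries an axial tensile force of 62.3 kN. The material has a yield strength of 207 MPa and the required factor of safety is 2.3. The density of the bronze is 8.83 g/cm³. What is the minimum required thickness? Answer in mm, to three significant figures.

t = 23.5 mm

σ_allow = 207/2.3 = 90.00 MPa.
Required area A = F/σ_allow = 62300/90.00 = 692.2 mm².
t = A/w = 692.2/29.5 = 23.47 mm.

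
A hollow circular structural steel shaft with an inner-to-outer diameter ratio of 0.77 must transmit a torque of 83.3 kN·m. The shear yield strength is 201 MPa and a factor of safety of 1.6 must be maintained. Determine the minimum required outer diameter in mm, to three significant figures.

τ_allow = 201/1.6 = 125.6 MPa.
For a hollow shaft τ = 16T/[πd_o³(1−k⁴)] with k = 0.77, so 1−k⁴ = 0.6485.
d_o³ = 16T/[π τ_allow (1−k⁴)] = 16×8.3300×10^7/(π×125.6×0.6485) = 5.208×10^6 mm³.
d_o = 173.3 mm.

d_o = 173 mm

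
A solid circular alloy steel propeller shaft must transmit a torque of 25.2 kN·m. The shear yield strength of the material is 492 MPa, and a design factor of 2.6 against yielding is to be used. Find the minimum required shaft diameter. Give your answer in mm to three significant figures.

Allowable shear stress τ_allow = 492/2.6 = 189.2 MPa.
For a solid shaft τ = 16T/(πd³), so d³ = 16T/(π τ_allow) = 16×2.5200×10^7/(π×189.2) = 678200 mm³.
d = (678200)^(1/3) = 87.86 mm.

d = 87.9 mm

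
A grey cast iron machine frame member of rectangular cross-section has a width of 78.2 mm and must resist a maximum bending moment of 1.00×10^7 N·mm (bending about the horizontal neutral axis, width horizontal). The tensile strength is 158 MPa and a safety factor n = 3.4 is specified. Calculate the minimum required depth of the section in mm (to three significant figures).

σ_allow = 158/3.4 = 46.47 MPa.
For a rectangular section σ = 6M/(bh²), so h² = 6M/(b σ_allow) = 6×1.0000×10^7/(78.2×46.47) = 16510 mm².
h = 128.5 mm.

h = 128 mm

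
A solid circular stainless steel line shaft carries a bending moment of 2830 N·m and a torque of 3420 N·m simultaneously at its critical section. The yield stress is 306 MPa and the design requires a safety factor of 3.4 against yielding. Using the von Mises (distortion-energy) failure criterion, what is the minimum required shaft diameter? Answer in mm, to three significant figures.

d = 77.4 mm

σ_allow = σ_y/n = 306/3.4 = 90.00 MPa.
For a solid shaft σ_b = 32M/(πd³) and τ = 16T/(πd³), so the von Mises stress is σ' = (16/πd³)·√(4M²+3T²).
√(4M²+3T²) = √(4×(2.830×10^6)² + 3×(3.420×10^6)²) = 8.193×10^6 N·mm.
d³ = 16×8.193×10^6/(π×90.00) = 463600 mm³.
d = 77.40 mm.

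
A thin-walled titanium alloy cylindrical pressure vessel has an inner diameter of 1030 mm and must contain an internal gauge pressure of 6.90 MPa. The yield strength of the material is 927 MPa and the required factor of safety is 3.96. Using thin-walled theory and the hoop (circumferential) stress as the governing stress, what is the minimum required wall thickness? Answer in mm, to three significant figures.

t = 15.2 mm

σ_allow = 927/3.96 = 234.1 MPa.
Hoop stress σ_h = pD/(2t), so t = pD/(2σ_allow) = 6.90×1030/(2×234.1) = 15.18 mm.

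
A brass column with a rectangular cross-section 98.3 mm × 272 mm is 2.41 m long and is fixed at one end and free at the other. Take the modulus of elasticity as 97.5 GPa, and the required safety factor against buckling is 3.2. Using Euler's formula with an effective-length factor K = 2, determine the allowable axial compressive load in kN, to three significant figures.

P_allow = 279 kN

Buckling occurs about the weak axis: I_min = h·b³/12 = 272×98.3³/12 = 2.153×10^7 mm⁴ (b = 98.3 mm is the smaller dimension).
Effective length L_e = KL = 2×2.41 m = 4820 mm.
Euler critical load P_cr = π²EI/L_e² = π²×97500×2.153×10^7/4820² = 891800 N.
P_allow = P_cr/n = 891800/3.2 = 278700 N.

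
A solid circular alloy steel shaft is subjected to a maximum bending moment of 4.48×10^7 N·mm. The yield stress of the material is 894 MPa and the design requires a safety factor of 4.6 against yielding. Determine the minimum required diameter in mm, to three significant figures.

d = 133 mm

σ_allow = 894/4.6 = 194.3 MPa.
For a solid circular section σ = 32M/(πd³), so d³ = 32M/(π σ_allow) = 32×4.4800×10^7/(π×194.3) = 2.348×10^6 mm³.
d = 132.9 mm.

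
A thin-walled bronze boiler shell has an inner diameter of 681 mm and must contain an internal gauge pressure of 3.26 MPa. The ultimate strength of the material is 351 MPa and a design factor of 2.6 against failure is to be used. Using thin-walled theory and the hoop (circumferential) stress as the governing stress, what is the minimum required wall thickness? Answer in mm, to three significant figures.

σ_allow = 351/2.6 = 135.0 MPa.
Hoop stress σ_h = pD/(2t), so t = pD/(2σ_allow) = 3.26×681/(2×135.0) = 8.222 mm.

t = 8.22 mm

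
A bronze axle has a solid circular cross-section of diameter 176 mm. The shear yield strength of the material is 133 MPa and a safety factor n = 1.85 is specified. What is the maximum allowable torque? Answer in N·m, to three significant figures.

τ_allow = 133/1.85 = 71.89 MPa.
For a solid shaft T_allow = τ_allow·πd³/16; πd³/16 = π×176³/16 = 1.070×10^6 mm³.
T_allow = 71.89×1.070×10^6 = 7.696×10^7 N·mm = 76960 N·m.

T_allow = 77000 N·m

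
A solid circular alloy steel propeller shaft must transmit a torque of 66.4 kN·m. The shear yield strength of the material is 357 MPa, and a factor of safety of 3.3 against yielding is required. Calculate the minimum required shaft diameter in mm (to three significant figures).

d = 146 mm

Allowable shear stress τ_allow = 357/3.3 = 108.2 MPa.
For a solid shaft τ = 16T/(πd³), so d³ = 16T/(π τ_allow) = 16×6.6400×10^7/(π×108.2) = 3.126×10^6 mm³.
d = (3.126×10^6)^(1/3) = 146.2 mm.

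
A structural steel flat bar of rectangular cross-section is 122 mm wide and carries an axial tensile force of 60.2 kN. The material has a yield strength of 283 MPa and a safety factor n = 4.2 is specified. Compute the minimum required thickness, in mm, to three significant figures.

t = 7.32 mm

σ_allow = 283/4.2 = 67.38 MPa.
Required area A = F/σ_allow = 60200/67.38 = 893.4 mm².
t = A/w = 893.4/122 = 7.323 mm.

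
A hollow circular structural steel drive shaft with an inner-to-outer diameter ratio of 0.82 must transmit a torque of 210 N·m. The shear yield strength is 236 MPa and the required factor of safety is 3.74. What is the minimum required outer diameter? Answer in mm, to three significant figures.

τ_allow = 236/3.74 = 63.10 MPa.
For a hollow shaft τ = 16T/[πd_o³(1−k⁴)] with k = 0.82, so 1−k⁴ = 0.5479.
d_o³ = 16T/[π τ_allow (1−k⁴)] = 16×210000/(π×63.10×0.5479) = 30940 mm³.
d_o = 31.39 mm.

d_o = 31.4 mm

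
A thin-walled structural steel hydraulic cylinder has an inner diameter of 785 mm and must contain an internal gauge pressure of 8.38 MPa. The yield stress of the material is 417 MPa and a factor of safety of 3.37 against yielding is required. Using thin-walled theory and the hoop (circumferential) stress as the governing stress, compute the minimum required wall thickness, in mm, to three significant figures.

t = 26.6 mm

σ_allow = 417/3.37 = 123.7 MPa.
Hoop stress σ_h = pD/(2t), so t = pD/(2σ_allow) = 8.38×785/(2×123.7) = 26.58 mm.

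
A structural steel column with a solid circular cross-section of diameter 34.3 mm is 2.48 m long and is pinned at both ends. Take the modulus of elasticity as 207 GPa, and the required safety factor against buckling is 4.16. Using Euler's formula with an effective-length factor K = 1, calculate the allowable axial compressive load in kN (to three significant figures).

I = πd⁴/64 = π×34.3⁴/64 = 67940 mm⁴.
Effective length L_e = KL = 1×2.48 m = 2480 mm.
Euler critical load P_cr = π²EI/L_e² = π²×207000×67940/2480² = 22570 N.
P_allow = P_cr/n = 22570/4.16 = 5425 N.

P_allow = 5.43 kN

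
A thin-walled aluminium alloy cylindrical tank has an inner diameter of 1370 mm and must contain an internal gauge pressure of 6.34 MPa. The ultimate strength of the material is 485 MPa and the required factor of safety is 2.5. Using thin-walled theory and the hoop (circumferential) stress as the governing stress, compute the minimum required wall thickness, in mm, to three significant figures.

t = 22.4 mm

σ_allow = 485/2.5 = 194.0 MPa.
Hoop stress σ_h = pD/(2t), so t = pD/(2σ_allow) = 6.34×1370/(2×194.0) = 22.39 mm.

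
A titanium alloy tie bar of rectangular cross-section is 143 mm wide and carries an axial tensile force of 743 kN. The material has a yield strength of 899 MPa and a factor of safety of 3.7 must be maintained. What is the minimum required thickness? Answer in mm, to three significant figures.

t = 21.4 mm

σ_allow = 899/3.7 = 243.0 MPa.
Required area A = F/σ_allow = 743000/243.0 = 3058 mm².
t = A/w = 3058/143 = 21.38 mm.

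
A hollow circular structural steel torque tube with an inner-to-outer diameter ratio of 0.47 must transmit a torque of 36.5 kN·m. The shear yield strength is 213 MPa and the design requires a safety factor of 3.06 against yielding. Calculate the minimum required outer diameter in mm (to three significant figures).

τ_allow = 213/3.06 = 69.61 MPa.
For a hollow shaft τ = 16T/[πd_o³(1−k⁴)] with k = 0.47, so 1−k⁴ = 0.9512.
d_o³ = 16T/[π τ_allow (1−k⁴)] = 16×3.6500×10^7/(π×69.61×0.9512) = 2.808×10^6 mm³.
d_o = 141.1 mm.

d_o = 141 mm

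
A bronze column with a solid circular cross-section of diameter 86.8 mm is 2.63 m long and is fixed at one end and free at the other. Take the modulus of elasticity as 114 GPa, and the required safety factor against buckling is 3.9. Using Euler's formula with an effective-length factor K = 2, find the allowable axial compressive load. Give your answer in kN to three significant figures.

P_allow = 29.1 kN

I = πd⁴/64 = π×86.8⁴/64 = 2.786×10^6 mm⁴.
Effective length L_e = KL = 2×2.63 m = 5260 mm.
Euler critical load P_cr = π²EI/L_e² = π²×114000×2.786×10^6/5260² = 113300 N.
P_allow = P_cr/n = 113300/3.9 = 29050 N.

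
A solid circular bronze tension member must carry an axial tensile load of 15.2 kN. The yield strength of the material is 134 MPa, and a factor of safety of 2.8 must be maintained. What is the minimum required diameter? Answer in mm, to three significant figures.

Allowable stress σ_allow = 134/2.8 = 47.86 MPa.
Required area A = F/σ_allow = 15200/47.86 = 317.6 mm².
A = πd²/4 → d = √(4A/π) = 20.11 mm.

d = 20.1 mm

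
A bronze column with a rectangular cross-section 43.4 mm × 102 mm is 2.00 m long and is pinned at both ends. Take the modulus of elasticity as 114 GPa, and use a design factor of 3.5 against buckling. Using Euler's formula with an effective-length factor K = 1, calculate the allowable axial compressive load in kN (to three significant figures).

P_allow = 55.8 kN

Buckling occurs about the weak axis: I_min = h·b³/12 = 102×43.4³/12 = 694800 mm⁴ (b = 43.4 mm is the smaller dimension).
Effective length L_e = KL = 1×2.00 m = 2000 mm.
Euler critical load P_cr = π²EI/L_e² = π²×114000×694800/2000² = 195400 N.
P_allow = P_cr/n = 195400/3.5 = 55840 N.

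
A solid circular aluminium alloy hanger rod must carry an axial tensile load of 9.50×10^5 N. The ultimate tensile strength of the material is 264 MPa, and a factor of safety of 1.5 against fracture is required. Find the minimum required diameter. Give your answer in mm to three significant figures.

d = 82.9 mm

Allowable stress σ_allow = 264/1.5 = 176.0 MPa.
Required area A = F/σ_allow = 950000/176.0 = 5398 mm².
A = πd²/4 → d = √(4A/π) = 82.90 mm.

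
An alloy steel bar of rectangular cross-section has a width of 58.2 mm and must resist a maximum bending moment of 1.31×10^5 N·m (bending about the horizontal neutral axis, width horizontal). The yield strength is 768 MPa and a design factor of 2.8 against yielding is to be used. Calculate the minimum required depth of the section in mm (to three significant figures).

h = 222 mm

σ_allow = 768/2.8 = 274.3 MPa.
For a rectangular section σ = 6M/(bh²), so h² = 6M/(b σ_allow) = 6×1.3100×10^8/(58.2×274.3) = 49240 mm².
h = 221.9 mm.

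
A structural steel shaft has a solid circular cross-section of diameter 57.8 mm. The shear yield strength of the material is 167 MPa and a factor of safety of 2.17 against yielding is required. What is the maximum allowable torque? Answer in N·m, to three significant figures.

τ_allow = 167/2.17 = 76.96 MPa.
For a solid shaft T_allow = τ_allow·πd³/16; πd³/16 = π×57.8³/16 = 37920 mm³.
T_allow = 76.96×37920 = 2.918×10^6 N·mm = 2918 N·m.

T_allow = 2920 N·m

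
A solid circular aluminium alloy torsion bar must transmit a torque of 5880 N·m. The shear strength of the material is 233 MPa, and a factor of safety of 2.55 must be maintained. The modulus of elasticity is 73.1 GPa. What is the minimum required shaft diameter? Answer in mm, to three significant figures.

d = 68.9 mm

Allowable shear stress τ_allow = 233/2.55 = 91.37 MPa.
For a solid shaft τ = 16T/(πd³), so d³ = 16T/(π τ_allow) = 16×5880000/(π×91.37) = 327700 mm³.
d = (327700)^(1/3) = 68.95 mm.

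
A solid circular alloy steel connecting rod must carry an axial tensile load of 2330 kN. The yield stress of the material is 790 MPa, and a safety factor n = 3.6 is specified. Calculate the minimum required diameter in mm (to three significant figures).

Allowable stress σ_allow = 790/3.6 = 219.4 MPa.
Required area A = F/σ_allow = 2330000/219.4 = 10620 mm².
A = πd²/4 → d = √(4A/π) = 116.3 mm.

d = 116 mm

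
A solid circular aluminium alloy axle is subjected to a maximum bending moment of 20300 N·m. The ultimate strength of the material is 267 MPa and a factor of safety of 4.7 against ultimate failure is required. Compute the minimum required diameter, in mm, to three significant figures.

σ_allow = 267/4.7 = 56.81 MPa.
For a solid circular section σ = 32M/(πd³), so d³ = 32M/(π σ_allow) = 32×2.0300×10^7/(π×56.81) = 3.640×10^6 mm³.
d = 153.8 mm.

d = 154 mm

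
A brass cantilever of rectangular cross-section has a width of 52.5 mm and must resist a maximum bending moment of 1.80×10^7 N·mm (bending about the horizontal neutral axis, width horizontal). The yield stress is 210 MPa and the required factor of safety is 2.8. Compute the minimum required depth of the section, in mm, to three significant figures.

h = 166 mm

σ_allow = 210/2.8 = 75.00 MPa.
For a rectangular section σ = 6M/(bh²), so h² = 6M/(b σ_allow) = 6×1.8000×10^7/(52.5×75.00) = 27430 mm².
h = 165.6 mm.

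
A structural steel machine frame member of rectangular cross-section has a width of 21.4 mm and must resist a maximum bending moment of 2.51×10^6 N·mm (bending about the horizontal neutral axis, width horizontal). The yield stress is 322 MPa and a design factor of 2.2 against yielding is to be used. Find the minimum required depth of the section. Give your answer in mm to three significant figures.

h = 69.3 mm

σ_allow = 322/2.2 = 146.4 MPa.
For a rectangular section σ = 6M/(bh²), so h² = 6M/(b σ_allow) = 6×2510000/(21.4×146.4) = 4808 mm².
h = 69.34 mm.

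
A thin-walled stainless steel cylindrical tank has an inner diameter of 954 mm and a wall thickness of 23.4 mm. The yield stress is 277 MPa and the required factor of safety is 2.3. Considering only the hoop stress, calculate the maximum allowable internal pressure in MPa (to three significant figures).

σ_allow = 277/2.3 = 120.4 MPa.
σ_h = pD/(2t) → p_allow = 2σ_allow t/D = 2×120.4×23.4/954 = 5.908 MPa.

p_allow = 5.91 MPa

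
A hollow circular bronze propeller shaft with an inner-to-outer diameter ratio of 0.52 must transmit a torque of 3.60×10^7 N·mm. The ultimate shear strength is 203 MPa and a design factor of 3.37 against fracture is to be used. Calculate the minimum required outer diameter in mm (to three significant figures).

τ_allow = 203/3.37 = 60.24 MPa.
For a hollow shaft τ = 16T/[πd_o³(1−k⁴)] with k = 0.52, so 1−k⁴ = 0.9269.
d_o³ = 16T/[π τ_allow (1−k⁴)] = 16×3.6000×10^7/(π×60.24×0.9269) = 3.284×10^6 mm³.
d_o = 148.6 mm.

d_o = 149 mm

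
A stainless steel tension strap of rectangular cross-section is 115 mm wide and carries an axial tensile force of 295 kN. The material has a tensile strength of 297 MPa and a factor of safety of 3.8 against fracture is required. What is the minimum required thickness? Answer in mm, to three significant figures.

σ_allow = 297/3.8 = 78.16 MPa.
Required area A = F/σ_allow = 295000/78.16 = 3774 mm².
t = A/w = 3774/115 = 32.82 mm.

t = 32.8 mm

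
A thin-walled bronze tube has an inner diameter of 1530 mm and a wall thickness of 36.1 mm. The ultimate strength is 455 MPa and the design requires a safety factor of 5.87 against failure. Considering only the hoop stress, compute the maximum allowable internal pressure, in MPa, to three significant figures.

σ_allow = 455/5.87 = 77.51 MPa.
σ_h = pD/(2t) → p_allow = 2σ_allow t/D = 2×77.51×36.1/1530 = 3.658 MPa.

p_allow = 3.66 MPa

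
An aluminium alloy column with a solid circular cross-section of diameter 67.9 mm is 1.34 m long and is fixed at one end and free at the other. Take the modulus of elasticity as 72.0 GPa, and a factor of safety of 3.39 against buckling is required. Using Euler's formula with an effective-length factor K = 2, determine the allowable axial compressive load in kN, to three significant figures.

I = πd⁴/64 = π×67.9⁴/64 = 1.043×10^6 mm⁴.
Effective length L_e = KL = 2×1.34 m = 2680 mm.
Euler critical load P_cr = π²EI/L_e² = π²×72000×1.043×10^6/2680² = 103200 N.
P_allow = P_cr/n = 103200/3.39 = 30450 N.

P_allow = 30.5 kN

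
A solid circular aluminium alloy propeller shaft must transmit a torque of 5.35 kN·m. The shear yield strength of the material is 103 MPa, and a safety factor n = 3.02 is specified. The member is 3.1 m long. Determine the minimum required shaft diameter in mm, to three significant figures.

Allowable shear stress τ_allow = 103/3.02 = 34.11 MPa.
For a solid shaft τ = 16T/(πd³), so d³ = 16T/(π τ_allow) = 16×5350000/(π×34.11) = 798900 mm³.
d = (798900)^(1/3) = 92.79 mm.

d = 92.8 mm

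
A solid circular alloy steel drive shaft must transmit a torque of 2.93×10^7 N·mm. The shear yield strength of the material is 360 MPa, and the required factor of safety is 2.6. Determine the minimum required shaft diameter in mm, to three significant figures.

Allowable shear stress τ_allow = 360/2.6 = 138.5 MPa.
For a solid shaft τ = 16T/(πd³), so d³ = 16T/(π τ_allow) = 16×2.9300×10^7/(π×138.5) = 1.078×10^6 mm³.
d = (1.078×10^6)^(1/3) = 102.5 mm.

d = 103 mm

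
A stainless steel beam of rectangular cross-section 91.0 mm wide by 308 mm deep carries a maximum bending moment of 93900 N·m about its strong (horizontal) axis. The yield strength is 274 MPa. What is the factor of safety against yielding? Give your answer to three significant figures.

Section modulus S = bh²/6 = 91.0×308²/6 = 1.439×10^6 mm³.
σ = M/S = 9.3900×10^7/1.439×10^6 = 65.26 MPa.
n = 274/65.26 = 4.198.

n = 4.20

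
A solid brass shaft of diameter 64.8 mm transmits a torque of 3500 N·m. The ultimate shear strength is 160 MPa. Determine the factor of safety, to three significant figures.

n = 2.44

τ = 16T/(πd³) = 16×3500000/(π×64.8³) = 65.51 MPa.
n = τ_limit/τ = 160/65.51 = 2.442.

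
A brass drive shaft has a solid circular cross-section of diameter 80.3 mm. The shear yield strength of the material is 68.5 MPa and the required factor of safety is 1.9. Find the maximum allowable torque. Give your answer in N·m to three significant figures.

τ_allow = 68.5/1.9 = 36.05 MPa.
For a solid shaft T_allow = τ_allow·πd³/16; πd³/16 = π×80.3³/16 = 101700 mm³.
T_allow = 36.05×101700 = 3.665×10^6 N·mm = 3665 N·m.

T_allow = 3670 N·m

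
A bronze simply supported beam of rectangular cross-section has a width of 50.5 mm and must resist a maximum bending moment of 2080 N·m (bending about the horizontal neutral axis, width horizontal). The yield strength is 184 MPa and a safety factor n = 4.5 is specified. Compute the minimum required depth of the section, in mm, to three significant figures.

σ_allow = 184/4.5 = 40.89 MPa.
For a rectangular section σ = 6M/(bh²), so h² = 6M/(b σ_allow) = 6×2080000/(50.5×40.89) = 6044 mm².
h = 77.74 mm.

h = 77.7 mm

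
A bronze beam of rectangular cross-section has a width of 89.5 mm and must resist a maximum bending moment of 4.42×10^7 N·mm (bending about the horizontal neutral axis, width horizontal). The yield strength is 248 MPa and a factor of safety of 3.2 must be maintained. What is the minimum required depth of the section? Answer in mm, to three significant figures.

h = 196 mm

σ_allow = 248/3.2 = 77.50 MPa.
For a rectangular section σ = 6M/(bh²), so h² = 6M/(b σ_allow) = 6×4.4200×10^7/(89.5×77.50) = 38230 mm².
h = 195.5 mm.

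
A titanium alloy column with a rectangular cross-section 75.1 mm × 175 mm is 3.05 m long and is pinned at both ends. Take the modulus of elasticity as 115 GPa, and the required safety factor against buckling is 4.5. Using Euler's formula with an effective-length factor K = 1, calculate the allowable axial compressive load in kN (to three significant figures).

Buckling occurs about the weak axis: I_min = h·b³/12 = 175×75.1³/12 = 6.177×10^6 mm⁴ (b = 75.1 mm is the smaller dimension).
Effective length L_e = KL = 1×3.05 m = 3050 mm.
Euler critical load P_cr = π²EI/L_e² = π²×115000×6.177×10^6/3050² = 753700 N.
P_allow = P_cr/n = 753700/4.5 = 167500 N.

P_allow = 167 kN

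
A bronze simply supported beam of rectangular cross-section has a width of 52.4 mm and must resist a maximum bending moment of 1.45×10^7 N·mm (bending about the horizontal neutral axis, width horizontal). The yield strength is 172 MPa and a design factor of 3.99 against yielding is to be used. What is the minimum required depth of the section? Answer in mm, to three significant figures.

h = 196 mm

σ_allow = 172/3.99 = 43.11 MPa.
For a rectangular section σ = 6M/(bh²), so h² = 6M/(b σ_allow) = 6×1.4500×10^7/(52.4×43.11) = 38520 mm².
h = 196.3 mm.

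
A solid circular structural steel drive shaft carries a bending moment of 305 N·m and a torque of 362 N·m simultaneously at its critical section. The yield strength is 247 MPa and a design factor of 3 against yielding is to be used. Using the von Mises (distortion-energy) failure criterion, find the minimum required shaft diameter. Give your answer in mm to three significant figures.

σ_allow = σ_y/n = 247/3 = 82.33 MPa.
For a solid shaft σ_b = 32M/(πd³) and τ = 16T/(πd³), so the von Mises stress is σ' = (16/πd³)·√(4M²+3T²).
√(4M²+3T²) = √(4×(305000)² + 3×(362000)²) = 874800 N·mm.
d³ = 16×874800/(π×82.33) = 54110 mm³.
d = 37.82 mm.

d = 37.8 mm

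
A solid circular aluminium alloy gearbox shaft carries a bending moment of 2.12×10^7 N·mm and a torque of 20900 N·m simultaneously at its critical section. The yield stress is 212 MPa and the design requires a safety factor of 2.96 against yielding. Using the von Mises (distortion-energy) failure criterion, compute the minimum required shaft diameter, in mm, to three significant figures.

d = 158 mm

σ_allow = σ_y/n = 212/2.96 = 71.62 MPa.
For a solid shaft σ_b = 32M/(πd³) and τ = 16T/(πd³), so the von Mises stress is σ' = (16/πd³)·√(4M²+3T²).
√(4M²+3T²) = √(4×(2.120×10^7)² + 3×(2.090×10^7)²) = 5.575×10^7 N·mm.
d³ = 16×5.575×10^7/(π×71.62) = 3.964×10^6 mm³.
d = 158.3 mm.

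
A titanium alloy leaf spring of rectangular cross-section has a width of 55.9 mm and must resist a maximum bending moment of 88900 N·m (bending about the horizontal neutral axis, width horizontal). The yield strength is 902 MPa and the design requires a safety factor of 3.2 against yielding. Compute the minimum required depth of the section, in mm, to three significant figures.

h = 184 mm

σ_allow = 902/3.2 = 281.9 MPa.
For a rectangular section σ = 6M/(bh²), so h² = 6M/(b σ_allow) = 6×8.8900×10^7/(55.9×281.9) = 33850 mm².
h = 184.0 mm.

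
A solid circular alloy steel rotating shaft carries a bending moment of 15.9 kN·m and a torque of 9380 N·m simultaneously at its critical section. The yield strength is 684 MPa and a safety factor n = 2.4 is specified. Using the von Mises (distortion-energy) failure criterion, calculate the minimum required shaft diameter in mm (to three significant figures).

d = 86.1 mm

σ_allow = σ_y/n = 684/2.4 = 285.0 MPa.
For a solid shaft σ_b = 32M/(πd³) and τ = 16T/(πd³), so the von Mises stress is σ' = (16/πd³)·√(4M²+3T²).
√(4M²+3T²) = √(4×(1.590×10^7)² + 3×(9.380×10^6)²) = 3.571×10^7 N·mm.
d³ = 16×3.571×10^7/(π×285.0) = 638100 mm³.
d = 86.09 mm.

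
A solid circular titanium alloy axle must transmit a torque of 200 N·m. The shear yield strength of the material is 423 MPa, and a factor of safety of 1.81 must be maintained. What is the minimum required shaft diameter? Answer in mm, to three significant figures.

Allowable shear stress τ_allow = 423/1.81 = 233.7 MPa.
For a solid shaft τ = 16T/(πd³), so d³ = 16T/(π τ_allow) = 16×200000/(π×233.7) = 4359 mm³.
d = (4359)^(1/3) = 16.33 mm.

d = 16.3 mm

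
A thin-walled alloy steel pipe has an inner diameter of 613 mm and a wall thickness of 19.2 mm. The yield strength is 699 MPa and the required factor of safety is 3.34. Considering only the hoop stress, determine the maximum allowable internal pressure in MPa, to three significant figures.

σ_allow = 699/3.34 = 209.3 MPa.
σ_h = pD/(2t) → p_allow = 2σ_allow t/D = 2×209.3×19.2/613 = 13.11 MPa.

p_allow = 13.1 MPa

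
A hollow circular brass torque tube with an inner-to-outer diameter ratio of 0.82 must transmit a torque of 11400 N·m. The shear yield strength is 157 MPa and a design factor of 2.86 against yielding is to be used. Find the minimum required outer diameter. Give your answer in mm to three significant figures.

d_o = 125 mm

τ_allow = 157/2.86 = 54.90 MPa.
For a hollow shaft τ = 16T/[πd_o³(1−k⁴)] with k = 0.82, so 1−k⁴ = 0.5479.
d_o³ = 16T/[π τ_allow (1−k⁴)] = 16×1.1400×10^7/(π×54.90×0.5479) = 1.930×10^6 mm³.
d_o = 124.5 mm.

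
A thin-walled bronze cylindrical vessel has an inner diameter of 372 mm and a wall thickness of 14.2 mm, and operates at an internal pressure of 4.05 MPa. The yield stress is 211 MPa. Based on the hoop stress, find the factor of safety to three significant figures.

σ_h = pD/(2t) = 4.05×372/(2×14.2) = 53.05 MPa.
n = 211/53.05 = 3.977.

n = 3.98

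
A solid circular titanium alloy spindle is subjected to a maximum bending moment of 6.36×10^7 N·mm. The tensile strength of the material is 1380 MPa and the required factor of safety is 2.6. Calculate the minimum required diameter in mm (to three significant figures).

σ_allow = 1380/2.6 = 530.8 MPa.
For a solid circular section σ = 32M/(πd³), so d³ = 32M/(π σ_allow) = 32×6.3600×10^7/(π×530.8) = 1.221×10^6 mm³.
d = 106.9 mm.

d = 107 mm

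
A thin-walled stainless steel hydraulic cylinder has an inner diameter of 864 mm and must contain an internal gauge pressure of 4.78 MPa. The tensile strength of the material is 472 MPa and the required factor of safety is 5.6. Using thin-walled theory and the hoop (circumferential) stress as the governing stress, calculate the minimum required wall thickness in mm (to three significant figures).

σ_allow = 472/5.6 = 84.29 MPa.
Hoop stress σ_h = pD/(2t), so t = pD/(2σ_allow) = 4.78×864/(2×84.29) = 24.50 mm.

t = 24.5 mm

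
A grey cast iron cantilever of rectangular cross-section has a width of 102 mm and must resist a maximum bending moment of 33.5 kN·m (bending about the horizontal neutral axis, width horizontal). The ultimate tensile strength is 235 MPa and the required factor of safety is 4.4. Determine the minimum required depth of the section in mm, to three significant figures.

h = 192 mm

σ_allow = 235/4.4 = 53.41 MPa.
For a rectangular section σ = 6M/(bh²), so h² = 6M/(b σ_allow) = 6×3.3500×10^7/(102×53.41) = 36900 mm².
h = 192.1 mm.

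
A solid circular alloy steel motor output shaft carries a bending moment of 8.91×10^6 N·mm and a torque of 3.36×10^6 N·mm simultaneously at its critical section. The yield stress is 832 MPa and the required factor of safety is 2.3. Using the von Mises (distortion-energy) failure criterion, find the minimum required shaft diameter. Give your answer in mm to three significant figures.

d = 64.1 mm

σ_allow = σ_y/n = 832/2.3 = 361.7 MPa.
For a solid shaft σ_b = 32M/(πd³) and τ = 16T/(πd³), so the von Mises stress is σ' = (16/πd³)·√(4M²+3T²).
√(4M²+3T²) = √(4×(8.910×10^6)² + 3×(3.360×10^6)²) = 1.875×10^7 N·mm.
d³ = 16×1.875×10^7/(π×361.7) = 263900 mm³.
d = 64.15 mm.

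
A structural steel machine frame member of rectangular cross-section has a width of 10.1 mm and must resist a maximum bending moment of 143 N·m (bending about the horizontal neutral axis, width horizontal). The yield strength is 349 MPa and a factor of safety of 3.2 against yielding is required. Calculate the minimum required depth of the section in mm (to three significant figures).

h = 27.9 mm

σ_allow = 349/3.2 = 109.1 MPa.
For a rectangular section σ = 6M/(bh²), so h² = 6M/(b σ_allow) = 6×143000/(10.1×109.1) = 778.9 mm².
h = 27.91 mm.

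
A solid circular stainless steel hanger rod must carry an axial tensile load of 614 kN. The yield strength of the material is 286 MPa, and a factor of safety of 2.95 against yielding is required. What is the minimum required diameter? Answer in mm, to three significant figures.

d = 89.8 mm

Allowable stress σ_allow = 286/2.95 = 96.95 MPa.
Required area A = F/σ_allow = 614000/96.95 = 6333 mm².
A = πd²/4 → d = √(4A/π) = 89.80 mm.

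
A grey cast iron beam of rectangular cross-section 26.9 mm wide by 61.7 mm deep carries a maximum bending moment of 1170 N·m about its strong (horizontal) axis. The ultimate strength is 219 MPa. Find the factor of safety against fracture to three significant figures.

Section modulus S = bh²/6 = 26.9×61.7²/6 = 17070 mm³.
σ = M/S = 1170000/17070 = 68.55 MPa.
n = 219/68.55 = 3.195.

n = 3.19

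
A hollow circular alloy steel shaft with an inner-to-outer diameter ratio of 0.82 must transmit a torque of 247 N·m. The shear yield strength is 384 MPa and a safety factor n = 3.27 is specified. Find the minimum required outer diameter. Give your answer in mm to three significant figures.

d_o = 26.9 mm

τ_allow = 384/3.27 = 117.4 MPa.
For a hollow shaft τ = 16T/[πd_o³(1−k⁴)] with k = 0.82, so 1−k⁴ = 0.5479.
d_o³ = 16T/[π τ_allow (1−k⁴)] = 16×247000/(π×117.4×0.5479) = 19550 mm³.
d_o = 26.94 mm.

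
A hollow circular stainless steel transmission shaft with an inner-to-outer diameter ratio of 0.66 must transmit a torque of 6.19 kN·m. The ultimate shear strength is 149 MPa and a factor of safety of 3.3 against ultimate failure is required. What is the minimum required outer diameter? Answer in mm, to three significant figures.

d_o = 95.2 mm

τ_allow = 149/3.3 = 45.15 MPa.
For a hollow shaft τ = 16T/[πd_o³(1−k⁴)] with k = 0.66, so 1−k⁴ = 0.8103.
d_o³ = 16T/[π τ_allow (1−k⁴)] = 16×6190000/(π×45.15×0.8103) = 861700 mm³.
d_o = 95.16 mm.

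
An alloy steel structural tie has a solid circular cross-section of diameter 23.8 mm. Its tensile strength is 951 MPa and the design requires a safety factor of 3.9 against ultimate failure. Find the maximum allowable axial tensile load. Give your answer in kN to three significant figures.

σ_allow = 951/3.9 = 243.8 MPa.
A = πd²/4 = π×23.8²/4 = 444.9 mm².
F_allow = σ_allow × A = 243.8×444.9 = 108500 N.

F_allow = 108 kN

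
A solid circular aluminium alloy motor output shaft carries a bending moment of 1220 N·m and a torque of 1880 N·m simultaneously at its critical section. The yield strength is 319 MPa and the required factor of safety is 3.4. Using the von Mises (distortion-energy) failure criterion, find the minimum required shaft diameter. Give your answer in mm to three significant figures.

σ_allow = σ_y/n = 319/3.4 = 93.82 MPa.
For a solid shaft σ_b = 32M/(πd³) and τ = 16T/(πd³), so the von Mises stress is σ' = (16/πd³)·√(4M²+3T²).
√(4M²+3T²) = √(4×(1.220×10^6)² + 3×(1.880×10^6)²) = 4.069×10^6 N·mm.
d³ = 16×4.069×10^6/(π×93.82) = 220900 mm³.
d = 60.45 mm.

d = 60.4 mm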